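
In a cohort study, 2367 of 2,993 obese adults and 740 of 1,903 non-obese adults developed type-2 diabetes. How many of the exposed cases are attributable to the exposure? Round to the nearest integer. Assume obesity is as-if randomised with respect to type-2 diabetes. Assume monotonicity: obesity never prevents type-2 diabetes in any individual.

about 1203 cases

p₁ = P(outcome | exposed) = 2367/2993 = 0.79085
p₀ = P(outcome | unexposed) = 740/1903 = 0.38886
PN = (p₁ − p₀)/p₁ = (0.79085 − 0.38886) / 0.79085 ≈ 0.50830.
Attributable cases ≈ PN × (exposed cases) = 0.50830 × 2367 ≈ 1203.14.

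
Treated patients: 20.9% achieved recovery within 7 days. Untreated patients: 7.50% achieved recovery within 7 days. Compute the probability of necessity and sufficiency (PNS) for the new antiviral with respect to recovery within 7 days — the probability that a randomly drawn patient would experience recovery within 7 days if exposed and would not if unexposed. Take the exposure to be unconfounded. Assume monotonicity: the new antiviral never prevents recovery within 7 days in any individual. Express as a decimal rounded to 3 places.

p₁ = 0.209, p₀ = 0.075.
Under exogeneity and monotonicity, PNS = p₁ − p₀.
PNS = 0.209 − 0.075 = 0.134

PNS ≈ 0.134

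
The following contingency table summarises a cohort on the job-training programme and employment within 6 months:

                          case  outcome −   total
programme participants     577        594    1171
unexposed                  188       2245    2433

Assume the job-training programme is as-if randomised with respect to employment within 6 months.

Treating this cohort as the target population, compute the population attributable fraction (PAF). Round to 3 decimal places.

p₁ = P(outcome | exposed) = 577/1171 = 0.49274
p₀ = P(outcome | unexposed) = 188/2433 = 0.077271
Exposure prevalence π = 1171/3604 = 0.32492; overall risk P(Y=1) = 0.21226.
Under exogeneity, PAF = [P(Y=1) − p₀]/P(Y=1).
PAF = (0.21226 − 0.077271) / 0.21226 ≈ 0.6360

PAF ≈ 0.636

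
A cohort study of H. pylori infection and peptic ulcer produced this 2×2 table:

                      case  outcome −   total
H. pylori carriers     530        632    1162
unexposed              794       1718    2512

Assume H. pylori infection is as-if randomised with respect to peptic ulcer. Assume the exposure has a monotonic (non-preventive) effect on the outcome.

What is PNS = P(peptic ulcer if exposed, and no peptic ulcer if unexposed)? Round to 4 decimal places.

p₁ = P(outcome | exposed) = 530/1162 = 0.45611
p₀ = P(outcome | unexposed) = 794/2512 = 0.31608
Under exogeneity and monotonicity, PNS = p₁ − p₀.
PNS = 0.45611 − 0.31608 = 0.14003

PNS ≈ 0.1400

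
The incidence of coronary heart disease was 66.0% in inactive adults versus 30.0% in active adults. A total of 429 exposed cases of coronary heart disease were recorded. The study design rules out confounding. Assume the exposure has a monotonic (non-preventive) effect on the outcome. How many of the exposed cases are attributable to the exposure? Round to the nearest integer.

p₁ = 0.66, p₀ = 0.3.
PN = (p₁ − p₀)/p₁ = (0.66 − 0.3) / 0.66 ≈ 0.54545.
Attributable cases ≈ PN × (exposed cases) = 0.54545 × 429 ≈ 234.00.

about 234 cases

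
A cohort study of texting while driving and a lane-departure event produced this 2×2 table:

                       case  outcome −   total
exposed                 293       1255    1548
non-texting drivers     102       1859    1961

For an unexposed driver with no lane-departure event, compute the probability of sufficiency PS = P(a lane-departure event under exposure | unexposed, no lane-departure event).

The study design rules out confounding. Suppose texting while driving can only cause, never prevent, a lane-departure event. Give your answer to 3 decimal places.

PS ≈ 0.145

p₁ = P(outcome | exposed) = 293/1548 = 0.18928
p₀ = P(outcome | unexposed) = 102/1961 = 0.052014
Under exogeneity and monotonicity, PS = (p₁ − p₀) / (1 − p₀).
PS = (0.18928 − 0.052014) / (1 − 0.052014) = 0.13726 / 0.94799 ≈ 0.1448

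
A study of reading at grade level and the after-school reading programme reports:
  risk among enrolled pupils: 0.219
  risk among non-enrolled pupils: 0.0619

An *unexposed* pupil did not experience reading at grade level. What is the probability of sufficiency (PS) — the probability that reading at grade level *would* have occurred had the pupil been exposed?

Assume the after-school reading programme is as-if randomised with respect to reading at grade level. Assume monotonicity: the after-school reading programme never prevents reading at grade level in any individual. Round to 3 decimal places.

PS ≈ 0.167

Let p₁ = 0.219, p₀ = 0.0619.
Under exogeneity and monotonicity, PS = (p₁ − p₀) / (1 − p₀).
PS = (0.219 − 0.0619) / (1 − 0.0619) = 0.1571 / 0.9381 ≈ 0.1675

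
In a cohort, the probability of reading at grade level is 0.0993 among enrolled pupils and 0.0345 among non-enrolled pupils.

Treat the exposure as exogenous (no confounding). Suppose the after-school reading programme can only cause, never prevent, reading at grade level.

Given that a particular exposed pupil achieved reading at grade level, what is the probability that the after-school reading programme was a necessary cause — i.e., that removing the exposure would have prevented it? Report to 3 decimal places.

Let p₁ = 0.0993, p₀ = 0.0345.
Under exogeneity and monotonicity, PN = (p₁ − p₀) / p₁.
PN = (0.0993 − 0.0345) / 0.0993 = 0.0648 / 0.0993 ≈ 0.6526

PN ≈ 0.653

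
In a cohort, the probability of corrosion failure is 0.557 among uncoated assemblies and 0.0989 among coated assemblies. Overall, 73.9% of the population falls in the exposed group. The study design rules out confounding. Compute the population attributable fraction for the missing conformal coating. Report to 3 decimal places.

PAF ≈ 0.774

Let p₁ = 0.557, p₀ = 0.0989.
Overall risk P(Y=1) = π·p₁ + (1−π)·p₀ = 0.739×0.557 + 0.261×0.0989 = 0.43744.
Under exogeneity, PAF = [P(Y=1) − p₀] / P(Y=1).
PAF = (0.43744 − 0.0989) / 0.43744 ≈ 0.7739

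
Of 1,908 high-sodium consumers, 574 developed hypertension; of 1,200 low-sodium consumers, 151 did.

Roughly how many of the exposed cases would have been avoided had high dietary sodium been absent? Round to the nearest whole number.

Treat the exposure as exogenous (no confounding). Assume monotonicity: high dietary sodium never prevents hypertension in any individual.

about 334 cases

p₁ = P(outcome | exposed) = 574/1908 = 0.30084
p₀ = P(outcome | unexposed) = 151/1200 = 0.12583
PN = (p₁ − p₀)/p₁ = (0.30084 − 0.12583) / 0.30084 ≈ 0.58172.
Attributable cases ≈ PN × (exposed cases) = 0.58172 × 574 ≈ 333.91.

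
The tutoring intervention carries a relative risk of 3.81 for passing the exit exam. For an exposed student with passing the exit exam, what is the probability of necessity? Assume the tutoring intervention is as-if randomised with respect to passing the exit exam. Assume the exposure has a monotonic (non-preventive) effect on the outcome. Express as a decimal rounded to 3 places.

PN ≈ 0.738

Under exogeneity and monotonicity, PN = (RR − 1) / RR = 1 − 1/RR.
PN = (3.81 − 1) / 3.81 = 2.81 / 3.81 ≈ 0.7375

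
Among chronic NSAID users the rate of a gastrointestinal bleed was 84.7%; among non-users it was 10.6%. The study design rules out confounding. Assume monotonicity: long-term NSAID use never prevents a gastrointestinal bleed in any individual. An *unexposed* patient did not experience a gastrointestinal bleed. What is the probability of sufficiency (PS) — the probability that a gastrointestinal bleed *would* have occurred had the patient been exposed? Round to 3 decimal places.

p₁ = 0.847, p₀ = 0.106.
Under exogeneity and monotonicity, PS = (p₁ − p₀) / (1 − p₀).
PS = (0.847 − 0.106) / (1 − 0.106) = 0.741 / 0.894 ≈ 0.8289

PS ≈ 0.829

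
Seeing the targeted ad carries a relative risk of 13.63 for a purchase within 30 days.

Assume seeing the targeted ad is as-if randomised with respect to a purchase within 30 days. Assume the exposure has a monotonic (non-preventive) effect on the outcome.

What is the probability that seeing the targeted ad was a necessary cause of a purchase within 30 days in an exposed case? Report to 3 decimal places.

PN ≈ 0.927

Under exogeneity and monotonicity, PN = (RR − 1) / RR = 1 − 1/RR.
PN = (13.63 − 1) / 13.63 = 12.63 / 13.63 ≈ 0.9266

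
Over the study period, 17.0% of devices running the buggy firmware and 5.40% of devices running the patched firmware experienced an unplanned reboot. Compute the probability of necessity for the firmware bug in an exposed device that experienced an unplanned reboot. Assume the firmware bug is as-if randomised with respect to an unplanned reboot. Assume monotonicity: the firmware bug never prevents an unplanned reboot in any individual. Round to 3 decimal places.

PN ≈ 0.682

p₁ = 0.17, p₀ = 0.054.
Under exogeneity and monotonicity, PN = (p₁ − p₀) / p₁.
PN = (0.17 − 0.054) / 0.17 = 0.116 / 0.17 ≈ 0.6824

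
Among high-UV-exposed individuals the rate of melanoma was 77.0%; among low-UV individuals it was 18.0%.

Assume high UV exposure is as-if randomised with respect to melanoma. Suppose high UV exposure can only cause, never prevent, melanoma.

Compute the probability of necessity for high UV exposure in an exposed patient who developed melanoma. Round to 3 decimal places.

PN ≈ 0.766

p₁ = 0.77, p₀ = 0.18.
Under exogeneity and monotonicity, PN = (p₁ − p₀) / p₁.
PN = (0.77 − 0.18) / 0.77 = 0.59 / 0.77 ≈ 0.7662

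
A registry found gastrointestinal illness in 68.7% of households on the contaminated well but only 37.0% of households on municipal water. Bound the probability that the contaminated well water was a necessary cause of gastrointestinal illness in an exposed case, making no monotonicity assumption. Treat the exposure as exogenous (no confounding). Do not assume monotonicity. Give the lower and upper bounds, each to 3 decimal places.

p₁ = 0.687, p₀ = 0.37.
Under exogeneity alone the bounds on PN are max{0,(p₁−p₀)/p₁} ≤ PN ≤ min{1,(1−p₀)/p₁}.
  lower = (p₁ − p₀)/p₁ = 0.317 / 0.687 ≈ 0.4614
  upper = min{1, (1 − p₀)/p₁} = 0.63 / 0.687 ≈ 0.9170

0.461 ≤ PN ≤ 0.917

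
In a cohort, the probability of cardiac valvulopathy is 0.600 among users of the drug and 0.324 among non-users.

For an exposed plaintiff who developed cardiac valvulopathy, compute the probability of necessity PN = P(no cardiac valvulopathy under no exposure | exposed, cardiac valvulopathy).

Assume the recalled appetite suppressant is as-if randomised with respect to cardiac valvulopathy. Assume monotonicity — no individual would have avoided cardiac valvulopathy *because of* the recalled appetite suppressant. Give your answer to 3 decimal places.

PN ≈ 0.460

Let p₁ = 0.6, p₀ = 0.324.
Under exogeneity and monotonicity, PN = (p₁ − p₀) / p₁.
PN = (0.6 − 0.324) / 0.6 = 0.276 / 0.6 ≈ 0.4600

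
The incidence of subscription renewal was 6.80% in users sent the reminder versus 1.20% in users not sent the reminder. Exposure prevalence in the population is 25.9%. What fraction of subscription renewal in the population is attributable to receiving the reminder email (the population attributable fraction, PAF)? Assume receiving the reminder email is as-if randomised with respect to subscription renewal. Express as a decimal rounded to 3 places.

PAF ≈ 0.547

p₁ = 0.068, p₀ = 0.012.
Overall risk P(Y=1) = π·p₁ + (1−π)·p₀ = 0.259×0.068 + 0.741×0.012 = 0.026504.
Under exogeneity, PAF = [P(Y=1) − p₀] / P(Y=1).
PAF = (0.026504 − 0.012) / 0.026504 ≈ 0.5472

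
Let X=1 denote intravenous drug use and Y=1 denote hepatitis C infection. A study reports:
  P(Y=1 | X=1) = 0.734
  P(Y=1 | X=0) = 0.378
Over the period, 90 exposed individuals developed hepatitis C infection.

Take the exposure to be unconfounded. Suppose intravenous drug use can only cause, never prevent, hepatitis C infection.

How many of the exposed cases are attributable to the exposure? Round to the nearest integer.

about 44 cases

Let p₁ = 0.734, p₀ = 0.378.
PN = (p₁ − p₀)/p₁ = (0.734 − 0.378) / 0.734 ≈ 0.48501.
Attributable cases ≈ PN × (exposed cases) = 0.48501 × 90 ≈ 43.65.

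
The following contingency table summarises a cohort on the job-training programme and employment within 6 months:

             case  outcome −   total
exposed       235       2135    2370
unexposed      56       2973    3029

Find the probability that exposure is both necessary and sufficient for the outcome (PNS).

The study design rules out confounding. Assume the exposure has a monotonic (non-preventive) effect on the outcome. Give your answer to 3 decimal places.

p₁ = P(outcome | exposed) = 235/2370 = 0.099156
p₀ = P(outcome | unexposed) = 56/3029 = 0.018488
Under exogeneity and monotonicity, PNS = p₁ − p₀.
PNS = 0.099156 − 0.018488 = 0.080668

PNS ≈ 0.081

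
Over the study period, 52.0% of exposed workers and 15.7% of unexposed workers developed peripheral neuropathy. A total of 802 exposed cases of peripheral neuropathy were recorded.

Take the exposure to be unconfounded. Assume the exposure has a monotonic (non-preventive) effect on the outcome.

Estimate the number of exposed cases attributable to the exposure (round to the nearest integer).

p₁ = 0.52, p₀ = 0.157.
PN = (p₁ − p₀)/p₁ = (0.52 − 0.157) / 0.52 ≈ 0.69808.
Attributable cases ≈ PN × (exposed cases) = 0.69808 × 802 ≈ 559.86.

about 560 cases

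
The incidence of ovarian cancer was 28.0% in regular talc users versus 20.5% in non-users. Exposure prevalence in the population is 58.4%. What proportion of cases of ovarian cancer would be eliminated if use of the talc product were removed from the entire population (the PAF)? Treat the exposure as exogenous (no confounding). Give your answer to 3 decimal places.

PAF ≈ 0.176

p₁ = 0.28, p₀ = 0.205.
Overall risk P(Y=1) = π·p₁ + (1−π)·p₀ = 0.584×0.28 + 0.416×0.205 = 0.2488.
Under exogeneity, PAF = [P(Y=1) − p₀] / P(Y=1).
PAF = (0.2488 − 0.205) / 0.2488 ≈ 0.1760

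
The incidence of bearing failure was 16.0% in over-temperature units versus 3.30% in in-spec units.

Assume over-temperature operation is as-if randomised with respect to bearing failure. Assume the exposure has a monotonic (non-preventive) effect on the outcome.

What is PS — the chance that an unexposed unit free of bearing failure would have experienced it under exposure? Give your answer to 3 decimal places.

p₁ = 0.16, p₀ = 0.033.
Under exogeneity and monotonicity, PS = (p₁ − p₀) / (1 − p₀).
PS = (0.16 − 0.033) / (1 − 0.033) = 0.127 / 0.967 ≈ 0.1313

PS ≈ 0.131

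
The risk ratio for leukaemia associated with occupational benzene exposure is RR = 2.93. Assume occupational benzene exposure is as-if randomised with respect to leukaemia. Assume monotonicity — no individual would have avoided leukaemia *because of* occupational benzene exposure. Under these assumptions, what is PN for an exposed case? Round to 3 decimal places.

Under exogeneity and monotonicity, PN = (RR − 1) / RR = 1 − 1/RR.
PN = (2.93 − 1) / 2.93 = 1.93 / 2.93 ≈ 0.6587

PN ≈ 0.659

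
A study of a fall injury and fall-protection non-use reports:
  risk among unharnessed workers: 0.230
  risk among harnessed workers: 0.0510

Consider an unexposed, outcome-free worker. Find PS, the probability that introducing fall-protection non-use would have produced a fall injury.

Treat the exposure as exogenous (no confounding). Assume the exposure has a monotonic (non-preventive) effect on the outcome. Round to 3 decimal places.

PS ≈ 0.189

Let p₁ = 0.23, p₀ = 0.051.
Under exogeneity and monotonicity, PS = (p₁ − p₀) / (1 − p₀).
PS = (0.23 − 0.051) / (1 − 0.051) = 0.179 / 0.949 ≈ 0.1886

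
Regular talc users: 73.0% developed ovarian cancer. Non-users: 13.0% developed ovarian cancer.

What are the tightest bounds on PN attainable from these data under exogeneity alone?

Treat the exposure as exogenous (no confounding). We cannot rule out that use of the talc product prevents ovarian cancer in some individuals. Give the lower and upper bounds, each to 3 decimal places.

p₁ = 0.73, p₀ = 0.13.
Under exogeneity alone the bounds on PN are max{0,(p₁−p₀)/p₁} ≤ PN ≤ min{1,(1−p₀)/p₁}.
  lower = (p₁ − p₀)/p₁ = 0.6 / 0.73 ≈ 0.8219
  upper = min{1, (1 − p₀)/p₁} = 0.87 / 0.73 ≈ 1.1918 → capped at 1

0.822 ≤ PN ≤ 1.000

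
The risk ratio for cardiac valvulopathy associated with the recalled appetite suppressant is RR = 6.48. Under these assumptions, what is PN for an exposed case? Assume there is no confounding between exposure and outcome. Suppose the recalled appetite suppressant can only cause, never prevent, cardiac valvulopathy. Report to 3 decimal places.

PN ≈ 0.846

Under exogeneity and monotonicity, PN = (RR − 1) / RR = 1 − 1/RR.
PN = (6.48 − 1) / 6.48 = 5.48 / 6.48 ≈ 0.8457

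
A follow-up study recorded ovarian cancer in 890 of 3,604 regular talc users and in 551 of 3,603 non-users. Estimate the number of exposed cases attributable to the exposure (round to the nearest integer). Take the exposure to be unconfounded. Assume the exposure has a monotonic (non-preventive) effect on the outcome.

about 339 cases

p₁ = P(outcome | exposed) = 890/3604 = 0.24695
p₀ = P(outcome | unexposed) = 551/3603 = 0.15293
PN = (p₁ − p₀)/p₁ = (0.24695 − 0.15293) / 0.24695 ≈ 0.38073.
Attributable cases ≈ PN × (exposed cases) = 0.38073 × 890 ≈ 338.85.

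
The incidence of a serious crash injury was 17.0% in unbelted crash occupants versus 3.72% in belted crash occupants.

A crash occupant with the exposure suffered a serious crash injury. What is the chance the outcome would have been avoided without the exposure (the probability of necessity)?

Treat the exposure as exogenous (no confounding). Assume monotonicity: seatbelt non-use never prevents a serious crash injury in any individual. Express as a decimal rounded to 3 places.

p₁ = 0.17, p₀ = 0.0372.
Under exogeneity and monotonicity, PN = (p₁ − p₀) / p₁.
PN = (0.17 − 0.0372) / 0.17 = 0.1328 / 0.17 ≈ 0.7812

PN ≈ 0.781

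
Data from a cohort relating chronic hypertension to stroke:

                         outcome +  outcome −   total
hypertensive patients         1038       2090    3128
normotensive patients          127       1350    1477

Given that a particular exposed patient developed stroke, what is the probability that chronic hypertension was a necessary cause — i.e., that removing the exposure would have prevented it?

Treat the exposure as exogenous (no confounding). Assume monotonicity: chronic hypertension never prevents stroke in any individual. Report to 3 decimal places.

PN ≈ 0.741

p₁ = P(outcome | exposed) = 1038/3128 = 0.33184
p₀ = P(outcome | unexposed) = 127/1477 = 0.085985
Under exogeneity and monotonicity, PN = (p₁ − p₀) / p₁.
PN = (0.33184 − 0.085985) / 0.33184 = 0.24586 / 0.33184 ≈ 0.7409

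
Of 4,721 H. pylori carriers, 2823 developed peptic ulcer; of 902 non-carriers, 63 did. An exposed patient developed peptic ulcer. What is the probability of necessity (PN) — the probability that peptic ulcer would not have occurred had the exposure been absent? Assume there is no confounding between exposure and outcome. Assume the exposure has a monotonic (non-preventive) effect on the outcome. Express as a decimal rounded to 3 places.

p₁ = P(outcome | exposed) = 2823/4721 = 0.59797
p₀ = P(outcome | unexposed) = 63/902 = 0.069845
Under exogeneity and monotonicity, PN = (p₁ − p₀) / p₁.
PN = (0.59797 − 0.069845) / 0.59797 = 0.52812 / 0.59797 ≈ 0.8832

PN ≈ 0.883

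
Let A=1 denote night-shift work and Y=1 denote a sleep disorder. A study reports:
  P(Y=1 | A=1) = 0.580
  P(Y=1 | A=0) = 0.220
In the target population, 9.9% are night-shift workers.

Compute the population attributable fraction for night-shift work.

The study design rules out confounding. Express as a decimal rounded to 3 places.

PAF ≈ 0.139

Let p₁ = 0.58, p₀ = 0.22.
Overall risk P(Y=1) = π·p₁ + (1−π)·p₀ = 0.099×0.58 + 0.901×0.22 = 0.25564.
Under exogeneity, PAF = [P(Y=1) − p₀] / P(Y=1).
PAF = (0.25564 − 0.22) / 0.25564 ≈ 0.1394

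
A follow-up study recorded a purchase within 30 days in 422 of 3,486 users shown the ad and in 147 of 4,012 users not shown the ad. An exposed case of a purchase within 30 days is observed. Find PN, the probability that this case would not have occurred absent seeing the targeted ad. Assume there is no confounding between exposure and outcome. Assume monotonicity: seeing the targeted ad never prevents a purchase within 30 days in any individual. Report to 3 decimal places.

p₁ = P(outcome | exposed) = 422/3486 = 0.12106
p₀ = P(outcome | unexposed) = 147/4012 = 0.03664
Under exogeneity and monotonicity, PN = (p₁ − p₀) / p₁.
PN = (0.12106 − 0.03664) / 0.12106 = 0.084416 / 0.12106 ≈ 0.6973

PN ≈ 0.697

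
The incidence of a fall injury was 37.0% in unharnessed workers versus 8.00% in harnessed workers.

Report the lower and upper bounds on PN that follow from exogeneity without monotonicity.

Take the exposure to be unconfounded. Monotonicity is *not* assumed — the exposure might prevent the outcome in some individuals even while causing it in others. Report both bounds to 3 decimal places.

p₁ = 0.37, p₀ = 0.08.
Under exogeneity alone the bounds on PN are max{0,(p₁−p₀)/p₁} ≤ PN ≤ min{1,(1−p₀)/p₁}.
  lower = (p₁ − p₀)/p₁ = 0.29 / 0.37 ≈ 0.7838
  upper = min{1, (1 − p₀)/p₁} = 0.92 / 0.37 ≈ 2.4865 → capped at 1

0.784 ≤ PN ≤ 1.000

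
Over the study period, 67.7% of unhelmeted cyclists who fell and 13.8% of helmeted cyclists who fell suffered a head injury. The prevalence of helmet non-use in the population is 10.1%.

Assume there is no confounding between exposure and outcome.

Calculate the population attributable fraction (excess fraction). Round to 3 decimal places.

p₁ = 0.677, p₀ = 0.138.
Overall risk P(Y=1) = π·p₁ + (1−π)·p₀ = 0.101×0.677 + 0.899×0.138 = 0.19244.
Under exogeneity, PAF = [P(Y=1) − p₀] / P(Y=1).
PAF = (0.19244 − 0.138) / 0.19244 ≈ 0.2829

PAF ≈ 0.283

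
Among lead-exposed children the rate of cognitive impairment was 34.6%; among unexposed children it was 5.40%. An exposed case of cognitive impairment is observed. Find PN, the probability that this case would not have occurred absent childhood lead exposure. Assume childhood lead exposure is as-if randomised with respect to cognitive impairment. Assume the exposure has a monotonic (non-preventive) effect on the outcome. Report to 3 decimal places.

PN ≈ 0.844

p₁ = 0.346, p₀ = 0.054.
Under exogeneity and monotonicity, PN = (p₁ − p₀) / p₁.
PN = (0.346 − 0.054) / 0.346 = 0.292 / 0.346 ≈ 0.8439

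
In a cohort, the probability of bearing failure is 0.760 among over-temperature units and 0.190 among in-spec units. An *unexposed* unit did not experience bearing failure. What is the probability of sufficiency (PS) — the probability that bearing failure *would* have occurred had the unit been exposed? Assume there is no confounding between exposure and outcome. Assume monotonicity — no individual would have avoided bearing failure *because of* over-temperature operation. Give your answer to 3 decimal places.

Let p₁ = 0.76, p₀ = 0.19.
Under exogeneity and monotonicity, PS = (p₁ − p₀) / (1 − p₀).
PS = (0.76 − 0.19) / (1 − 0.19) = 0.57 / 0.81 ≈ 0.7037

PS ≈ 0.704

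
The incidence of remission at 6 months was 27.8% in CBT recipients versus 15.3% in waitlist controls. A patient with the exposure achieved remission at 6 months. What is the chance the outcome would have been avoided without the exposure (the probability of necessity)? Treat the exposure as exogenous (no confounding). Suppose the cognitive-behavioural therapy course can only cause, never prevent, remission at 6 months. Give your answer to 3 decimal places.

PN ≈ 0.450

p₁ = 0.278, p₀ = 0.153.
Under exogeneity and monotonicity, PN = (p₁ − p₀) / p₁.
PN = (0.278 − 0.153) / 0.278 = 0.125 / 0.278 ≈ 0.4496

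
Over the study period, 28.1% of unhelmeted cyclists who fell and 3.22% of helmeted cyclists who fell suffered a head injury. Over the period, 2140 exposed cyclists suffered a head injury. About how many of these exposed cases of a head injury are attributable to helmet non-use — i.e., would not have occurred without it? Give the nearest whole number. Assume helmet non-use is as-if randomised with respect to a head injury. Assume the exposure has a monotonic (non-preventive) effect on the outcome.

p₁ = 0.281, p₀ = 0.0322.
PN = (p₁ − p₀)/p₁ = (0.281 − 0.0322) / 0.281 ≈ 0.88541.
Attributable cases ≈ PN × (exposed cases) = 0.88541 × 2140 ≈ 1894.78.

about 1895 cases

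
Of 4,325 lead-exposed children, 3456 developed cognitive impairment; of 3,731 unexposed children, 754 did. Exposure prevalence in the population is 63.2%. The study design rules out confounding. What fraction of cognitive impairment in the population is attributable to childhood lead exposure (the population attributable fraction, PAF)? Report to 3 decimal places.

PAF ≈ 0.651

p₁ = P(outcome | exposed) = 3456/4325 = 0.79908
p₀ = P(outcome | unexposed) = 754/3731 = 0.20209
Overall risk P(Y=1) = π·p₁ + (1−π)·p₀ = 0.632×0.79908 + 0.368×0.20209 = 0.57938.
Under exogeneity, PAF = [P(Y=1) − p₀] / P(Y=1).
PAF = (0.57938 − 0.20209) / 0.57938 ≈ 0.6512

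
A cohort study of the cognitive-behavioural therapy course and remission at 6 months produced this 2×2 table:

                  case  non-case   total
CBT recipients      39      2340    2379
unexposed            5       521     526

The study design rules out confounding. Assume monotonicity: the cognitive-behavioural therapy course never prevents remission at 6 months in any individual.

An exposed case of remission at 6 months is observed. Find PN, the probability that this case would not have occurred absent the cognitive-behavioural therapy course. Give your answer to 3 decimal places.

PN ≈ 0.420

p₁ = P(outcome | exposed) = 39/2379 = 0.016393
p₀ = P(outcome | unexposed) = 5/526 = 0.0095057
Under exogeneity and monotonicity, PN = (p₁ − p₀) / p₁.
PN = (0.016393 − 0.0095057) / 0.016393 = 0.0068877 / 0.016393 ≈ 0.4202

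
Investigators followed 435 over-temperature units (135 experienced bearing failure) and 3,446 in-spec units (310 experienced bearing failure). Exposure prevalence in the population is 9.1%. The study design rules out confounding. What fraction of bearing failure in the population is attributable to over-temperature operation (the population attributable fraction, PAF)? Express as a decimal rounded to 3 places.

PAF ≈ 0.182

p₁ = P(outcome | exposed) = 135/435 = 0.31034
p₀ = P(outcome | unexposed) = 310/3446 = 0.089959
Overall risk P(Y=1) = π·p₁ + (1−π)·p₀ = 0.091×0.31034 + 0.909×0.089959 = 0.11001.
Under exogeneity, PAF = [P(Y=1) − p₀] / P(Y=1).
PAF = (0.11001 − 0.089959) / 0.11001 ≈ 0.1823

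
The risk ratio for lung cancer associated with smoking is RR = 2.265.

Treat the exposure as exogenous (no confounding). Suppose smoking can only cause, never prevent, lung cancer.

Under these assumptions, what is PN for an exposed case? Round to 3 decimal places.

PN ≈ 0.558

Under exogeneity and monotonicity, PN = (RR − 1) / RR = 1 − 1/RR.
PN = (2.265 − 1) / 2.265 = 1.265 / 2.265 ≈ 0.5585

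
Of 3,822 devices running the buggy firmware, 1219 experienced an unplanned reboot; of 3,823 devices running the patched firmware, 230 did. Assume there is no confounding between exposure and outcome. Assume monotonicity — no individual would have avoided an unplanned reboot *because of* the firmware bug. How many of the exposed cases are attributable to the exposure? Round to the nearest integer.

about 989 cases

p₁ = P(outcome | exposed) = 1219/3822 = 0.31894
p₀ = P(outcome | unexposed) = 230/3823 = 0.060162
PN = (p₁ − p₀)/p₁ = (0.31894 − 0.060162) / 0.31894 ≈ 0.81137.
Attributable cases ≈ PN × (exposed cases) = 0.81137 × 1219 ≈ 989.06.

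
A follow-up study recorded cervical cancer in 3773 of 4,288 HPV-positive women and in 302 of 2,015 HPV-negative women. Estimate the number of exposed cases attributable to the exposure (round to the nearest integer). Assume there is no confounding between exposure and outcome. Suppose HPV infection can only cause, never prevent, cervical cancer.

p₁ = P(outcome | exposed) = 3773/4288 = 0.8799
p₀ = P(outcome | unexposed) = 302/2015 = 0.14988
PN = (p₁ − p₀)/p₁ = (0.8799 − 0.14988) / 0.8799 ≈ 0.82967.
Attributable cases ≈ PN × (exposed cases) = 0.82967 × 3773 ≈ 3130.33.

about 3130 cases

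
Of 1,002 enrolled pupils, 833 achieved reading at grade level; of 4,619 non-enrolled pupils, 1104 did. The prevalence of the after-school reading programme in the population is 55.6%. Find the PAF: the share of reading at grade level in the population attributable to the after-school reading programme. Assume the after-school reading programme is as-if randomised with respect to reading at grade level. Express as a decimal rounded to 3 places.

PAF ≈ 0.579

p₁ = P(outcome | exposed) = 833/1002 = 0.83134
p₀ = P(outcome | unexposed) = 1104/4619 = 0.23901
Overall risk P(Y=1) = π·p₁ + (1−π)·p₀ = 0.556×0.83134 + 0.444×0.23901 = 0.56835.
Under exogeneity, PAF = [P(Y=1) − p₀] / P(Y=1).
PAF = (0.56835 − 0.23901) / 0.56835 ≈ 0.5795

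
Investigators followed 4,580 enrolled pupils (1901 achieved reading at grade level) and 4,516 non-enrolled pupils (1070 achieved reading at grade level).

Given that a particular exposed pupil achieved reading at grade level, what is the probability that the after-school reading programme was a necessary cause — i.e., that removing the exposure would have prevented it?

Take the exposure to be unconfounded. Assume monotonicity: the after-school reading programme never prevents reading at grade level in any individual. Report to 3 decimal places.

p₁ = P(outcome | exposed) = 1901/4580 = 0.41507
p₀ = P(outcome | unexposed) = 1070/4516 = 0.23694
Under exogeneity and monotonicity, PN = (p₁ − p₀) / p₁.
PN = (0.41507 − 0.23694) / 0.41507 = 0.17813 / 0.41507 ≈ 0.4292

PN ≈ 0.429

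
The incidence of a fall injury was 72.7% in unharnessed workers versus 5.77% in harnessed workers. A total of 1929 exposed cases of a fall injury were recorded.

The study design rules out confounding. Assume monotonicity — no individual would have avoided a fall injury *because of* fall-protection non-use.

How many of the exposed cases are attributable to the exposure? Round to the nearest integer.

about 1776 cases

p₁ = 0.727, p₀ = 0.0577.
PN = (p₁ − p₀)/p₁ = (0.727 − 0.0577) / 0.727 ≈ 0.92063.
Attributable cases ≈ PN × (exposed cases) = 0.92063 × 1929 ≈ 1775.90.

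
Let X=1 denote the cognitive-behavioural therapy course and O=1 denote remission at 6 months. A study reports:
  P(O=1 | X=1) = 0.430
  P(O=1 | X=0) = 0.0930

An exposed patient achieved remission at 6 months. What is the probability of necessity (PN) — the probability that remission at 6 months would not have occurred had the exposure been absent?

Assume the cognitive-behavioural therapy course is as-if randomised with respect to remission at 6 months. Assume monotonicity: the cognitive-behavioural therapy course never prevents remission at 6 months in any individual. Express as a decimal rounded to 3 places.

Let p₁ = 0.43, p₀ = 0.093.
Under exogeneity and monotonicity, PN = (p₁ − p₀) / p₁.
PN = (0.43 − 0.093) / 0.43 = 0.337 / 0.43 ≈ 0.7837

PN ≈ 0.784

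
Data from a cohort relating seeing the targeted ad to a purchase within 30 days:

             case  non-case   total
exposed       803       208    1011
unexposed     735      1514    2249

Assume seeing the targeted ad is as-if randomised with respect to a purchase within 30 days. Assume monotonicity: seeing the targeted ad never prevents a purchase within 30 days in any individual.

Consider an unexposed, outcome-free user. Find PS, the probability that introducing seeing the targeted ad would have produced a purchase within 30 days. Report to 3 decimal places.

PS ≈ 0.694

p₁ = P(outcome | exposed) = 803/1011 = 0.79426
p₀ = P(outcome | unexposed) = 735/2249 = 0.32681
Under exogeneity and monotonicity, PS = (p₁ − p₀) / (1 − p₀).
PS = (0.79426 − 0.32681) / (1 − 0.32681) = 0.46745 / 0.67319 ≈ 0.6944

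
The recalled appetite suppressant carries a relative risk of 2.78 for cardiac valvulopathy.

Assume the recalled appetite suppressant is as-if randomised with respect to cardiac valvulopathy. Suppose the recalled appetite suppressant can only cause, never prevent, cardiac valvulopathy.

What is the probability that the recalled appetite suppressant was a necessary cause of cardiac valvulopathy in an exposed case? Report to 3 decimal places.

PN ≈ 0.640

Under exogeneity and monotonicity, PN = (RR − 1) / RR = 1 − 1/RR.
PN = (2.78 − 1) / 2.78 = 1.78 / 2.78 ≈ 0.6403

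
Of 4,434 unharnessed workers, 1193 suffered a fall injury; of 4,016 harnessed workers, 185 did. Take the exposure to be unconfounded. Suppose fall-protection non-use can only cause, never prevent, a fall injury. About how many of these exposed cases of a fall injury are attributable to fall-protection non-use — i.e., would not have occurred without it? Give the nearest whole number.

p₁ = P(outcome | exposed) = 1193/4434 = 0.26906
p₀ = P(outcome | unexposed) = 185/4016 = 0.046066
PN = (p₁ − p₀)/p₁ = (0.26906 − 0.046066) / 0.26906 ≈ 0.82879.
Attributable cases ≈ PN × (exposed cases) = 0.82879 × 1193 ≈ 988.74.

about 989 cases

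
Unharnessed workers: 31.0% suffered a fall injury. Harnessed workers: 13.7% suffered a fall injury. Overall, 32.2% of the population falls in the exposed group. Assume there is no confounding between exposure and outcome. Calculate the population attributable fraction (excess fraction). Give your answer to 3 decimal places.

PAF ≈ 0.289

p₁ = 0.31, p₀ = 0.137.
Overall risk P(Y=1) = π·p₁ + (1−π)·p₀ = 0.322×0.31 + 0.678×0.137 = 0.19271.
Under exogeneity, PAF = [P(Y=1) − p₀] / P(Y=1).
PAF = (0.19271 − 0.137) / 0.19271 ≈ 0.2891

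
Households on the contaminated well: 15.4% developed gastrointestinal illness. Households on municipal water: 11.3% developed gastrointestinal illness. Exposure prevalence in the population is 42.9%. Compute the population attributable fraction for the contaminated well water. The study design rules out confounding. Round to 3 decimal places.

p₁ = 0.154, p₀ = 0.113.
Overall risk P(Y=1) = π·p₁ + (1−π)·p₀ = 0.429×0.154 + 0.571×0.113 = 0.13059.
Under exogeneity, PAF = [P(Y=1) − p₀] / P(Y=1).
PAF = (0.13059 − 0.113) / 0.13059 ≈ 0.1347

PAF ≈ 0.135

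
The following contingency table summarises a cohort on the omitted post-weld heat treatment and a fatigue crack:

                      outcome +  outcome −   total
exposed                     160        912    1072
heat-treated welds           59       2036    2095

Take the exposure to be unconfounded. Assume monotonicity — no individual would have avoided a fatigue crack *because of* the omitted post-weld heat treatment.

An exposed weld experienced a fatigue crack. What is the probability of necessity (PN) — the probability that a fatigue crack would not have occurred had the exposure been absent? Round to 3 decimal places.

PN ≈ 0.811

p₁ = P(outcome | exposed) = 160/1072 = 0.14925
p₀ = P(outcome | unexposed) = 59/2095 = 0.028162
Under exogeneity and monotonicity, PN = (p₁ − p₀) / p₁.
PN = (0.14925 − 0.028162) / 0.14925 = 0.12109 / 0.14925 ≈ 0.8113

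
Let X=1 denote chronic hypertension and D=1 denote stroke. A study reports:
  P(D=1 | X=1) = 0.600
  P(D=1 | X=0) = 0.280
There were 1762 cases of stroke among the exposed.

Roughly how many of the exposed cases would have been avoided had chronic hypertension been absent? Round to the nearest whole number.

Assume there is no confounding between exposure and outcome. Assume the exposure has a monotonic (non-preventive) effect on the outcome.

about 940 cases

Let p₁ = 0.6, p₀ = 0.28.
PN = (p₁ − p₀)/p₁ = (0.6 − 0.28) / 0.6 ≈ 0.53333.
Attributable cases ≈ PN × (exposed cases) = 0.53333 × 1762 ≈ 939.73.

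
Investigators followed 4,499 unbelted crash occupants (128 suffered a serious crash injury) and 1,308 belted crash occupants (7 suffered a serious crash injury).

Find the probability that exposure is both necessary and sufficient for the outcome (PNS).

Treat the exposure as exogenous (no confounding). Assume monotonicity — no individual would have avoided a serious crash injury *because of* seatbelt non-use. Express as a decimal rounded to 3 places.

p₁ = P(outcome | exposed) = 128/4499 = 0.028451
p₀ = P(outcome | unexposed) = 7/1308 = 0.0053517
Under exogeneity and monotonicity, PNS = p₁ − p₀.
PNS = 0.028451 − 0.0053517 = 0.023099

PNS ≈ 0.023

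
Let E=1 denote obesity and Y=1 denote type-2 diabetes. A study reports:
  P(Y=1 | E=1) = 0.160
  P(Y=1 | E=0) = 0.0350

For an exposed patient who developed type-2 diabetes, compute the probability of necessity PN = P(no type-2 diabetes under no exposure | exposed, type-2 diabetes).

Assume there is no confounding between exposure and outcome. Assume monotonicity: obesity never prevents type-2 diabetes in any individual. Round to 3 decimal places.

Let p₁ = 0.16, p₀ = 0.035.
Under exogeneity and monotonicity, PN = (p₁ − p₀) / p₁.
PN = (0.16 − 0.035) / 0.16 = 0.125 / 0.16 ≈ 0.7812

PN ≈ 0.781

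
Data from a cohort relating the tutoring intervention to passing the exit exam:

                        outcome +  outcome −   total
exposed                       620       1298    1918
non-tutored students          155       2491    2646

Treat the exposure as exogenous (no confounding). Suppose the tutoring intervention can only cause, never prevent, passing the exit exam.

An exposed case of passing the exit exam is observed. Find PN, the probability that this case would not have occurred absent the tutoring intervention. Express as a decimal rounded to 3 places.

PN ≈ 0.819

p₁ = P(outcome | exposed) = 620/1918 = 0.32325
p₀ = P(outcome | unexposed) = 155/2646 = 0.058579
Under exogeneity and monotonicity, PN = (p₁ − p₀) / p₁.
PN = (0.32325 − 0.058579) / 0.32325 = 0.26467 / 0.32325 ≈ 0.8188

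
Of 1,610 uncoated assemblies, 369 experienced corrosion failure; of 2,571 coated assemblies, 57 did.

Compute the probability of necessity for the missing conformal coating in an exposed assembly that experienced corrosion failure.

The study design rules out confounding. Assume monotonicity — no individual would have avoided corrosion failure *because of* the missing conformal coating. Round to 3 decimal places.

PN ≈ 0.903

p₁ = P(outcome | exposed) = 369/1610 = 0.22919
p₀ = P(outcome | unexposed) = 57/2571 = 0.02217
Under exogeneity and monotonicity, PN = (p₁ − p₀) / p₁.
PN = (0.22919 − 0.02217) / 0.22919 = 0.20702 / 0.22919 ≈ 0.9033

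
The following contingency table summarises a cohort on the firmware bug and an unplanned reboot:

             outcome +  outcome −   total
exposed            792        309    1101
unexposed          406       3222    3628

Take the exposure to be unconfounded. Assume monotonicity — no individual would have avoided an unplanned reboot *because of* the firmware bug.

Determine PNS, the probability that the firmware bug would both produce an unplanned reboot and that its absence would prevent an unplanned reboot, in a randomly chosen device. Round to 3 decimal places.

PNS ≈ 0.607

p₁ = P(outcome | exposed) = 792/1101 = 0.71935
p₀ = P(outcome | unexposed) = 406/3628 = 0.11191
Under exogeneity and monotonicity, PNS = p₁ − p₀.
PNS = 0.71935 − 0.11191 = 0.60744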